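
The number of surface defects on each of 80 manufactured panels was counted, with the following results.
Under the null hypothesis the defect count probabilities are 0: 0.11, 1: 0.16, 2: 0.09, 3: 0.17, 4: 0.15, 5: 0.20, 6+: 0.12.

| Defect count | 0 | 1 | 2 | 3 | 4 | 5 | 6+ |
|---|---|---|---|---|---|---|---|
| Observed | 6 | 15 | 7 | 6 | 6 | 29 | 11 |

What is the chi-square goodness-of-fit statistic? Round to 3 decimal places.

Expected counts E_i = n·p_i: 80×0.11 = 8.8, 80×0.16 = 12.8, 80×0.09 = 7.2, 80×0.17 = 13.6, 80×0.15 = 12, 80×0.20 = 16, 80×0.12 = 9.6.
χ² = (6−8.8)²/8.8 + (15−12.8)²/12.8 + (7−7.2)²/7.2 + (6−13.6)²/13.6 + (6−12)²/12 + (29−16)²/16 + (11−9.6)²/9.6
   = 0.8909 + 0.3781 + 0.0056 + 4.2471 + 3.0000 + 10.5625 + 0.2042
Sum = 19.288

19.288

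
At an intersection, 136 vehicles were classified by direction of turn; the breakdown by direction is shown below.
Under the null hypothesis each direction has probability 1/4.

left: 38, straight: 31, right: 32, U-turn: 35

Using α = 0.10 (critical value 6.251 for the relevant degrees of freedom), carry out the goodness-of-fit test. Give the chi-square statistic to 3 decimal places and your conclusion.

0.882; do not reject

Under H₀ each category has probability 1/4, so each expected count is 136/4 = 34.
cat           O        E   (O−E)²/E
left         38       34     0.4706
straight     31       34     0.2647
right        32       34     0.1176
U-turn       35       34     0.0294
Sum = 0.882
df = 3. Since 0.882 < 6.251, we do not reject H₀.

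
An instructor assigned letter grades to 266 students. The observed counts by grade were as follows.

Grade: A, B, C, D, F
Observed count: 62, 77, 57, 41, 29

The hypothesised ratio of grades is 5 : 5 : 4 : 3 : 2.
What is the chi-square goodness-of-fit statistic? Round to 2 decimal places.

1.69

Ratio total = 19. Expected counts: 266×5/19 = 70, 266×5/19 = 70, 266×4/19 = 56, 266×3/19 = 42, 266×2/19 = 28.
A: (62 − 70)²/70 = 64/70 = 0.914
B: (77 − 70)²/70 = 49/70 = 0.700
C: (57 − 56)²/56 = 1/56 = 0.018
D: (41 − 42)²/42 = 1/42 = 0.024
F: (29 − 28)²/28 = 1/28 = 0.036
Sum = 1.69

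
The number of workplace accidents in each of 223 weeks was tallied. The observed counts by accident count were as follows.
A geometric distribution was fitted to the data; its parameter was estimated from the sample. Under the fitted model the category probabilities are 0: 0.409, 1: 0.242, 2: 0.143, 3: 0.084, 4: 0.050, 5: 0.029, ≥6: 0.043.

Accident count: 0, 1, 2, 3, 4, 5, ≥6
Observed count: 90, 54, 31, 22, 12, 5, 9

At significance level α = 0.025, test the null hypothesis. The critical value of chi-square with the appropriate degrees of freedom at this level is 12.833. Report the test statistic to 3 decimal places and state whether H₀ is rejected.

1.045; do not reject

Expected counts E_i = n·p_i: 223×0.409 = 91.207, 223×0.242 = 53.966, 223×0.143 = 31.889, 223×0.084 = 18.732, 223×0.050 = 11.15, 223×0.029 = 6.467, 223×0.043 = 9.589.
0: (90 − 91.207)²/91.207 = 1.456849/91.207 = 0.0160
1: (54 − 53.966)²/53.966 = 0.001156/53.966 = 0.0000
2: (31 − 31.889)²/31.889 = 0.790321/31.889 = 0.0248
3: (22 − 18.732)²/18.732 = 10.679824/18.732 = 0.5701
4: (12 − 11.15)²/11.15 = 0.7225/11.15 = 0.0648
5: (5 − 6.467)²/6.467 = 2.152089/6.467 = 0.3328
≥6: (9 − 9.589)²/9.589 = 0.346921/9.589 = 0.0362
Sum = 1.045
df = 5. Since 1.045 < 12.833, we do not reject H₀.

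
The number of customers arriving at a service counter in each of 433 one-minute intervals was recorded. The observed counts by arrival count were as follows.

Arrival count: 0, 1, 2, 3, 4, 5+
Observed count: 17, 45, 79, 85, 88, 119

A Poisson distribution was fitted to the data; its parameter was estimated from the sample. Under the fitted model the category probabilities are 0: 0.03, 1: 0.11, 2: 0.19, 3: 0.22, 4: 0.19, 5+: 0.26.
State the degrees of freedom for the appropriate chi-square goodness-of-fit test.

4

There are k = 6 categories and 1 parameter estimated from the data, so df = 6 − 1 − 1 = 4.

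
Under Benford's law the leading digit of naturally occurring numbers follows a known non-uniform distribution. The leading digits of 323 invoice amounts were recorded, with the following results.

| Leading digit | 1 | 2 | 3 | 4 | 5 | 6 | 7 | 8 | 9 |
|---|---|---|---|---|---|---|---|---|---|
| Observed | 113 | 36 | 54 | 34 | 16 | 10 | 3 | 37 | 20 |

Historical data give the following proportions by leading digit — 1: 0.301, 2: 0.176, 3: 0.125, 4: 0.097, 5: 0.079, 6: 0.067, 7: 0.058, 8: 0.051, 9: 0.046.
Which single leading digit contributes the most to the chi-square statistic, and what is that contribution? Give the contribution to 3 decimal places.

8, 25.579

Expected counts E_i = n·p_i: 323×0.301 = 97.223, 323×0.176 = 56.848, 323×0.125 = 40.375, 323×0.097 = 31.331, 323×0.079 = 25.517, 323×0.067 = 21.641, 323×0.058 = 18.734, 323×0.051 = 16.473, 323×0.046 = 14.858.
χ² = (113−97.223)²/97.223 + (36−56.848)²/56.848 + (54−40.375)²/40.375 + (34−31.331)²/31.331 + (16−25.517)²/25.517 + (10−21.641)²/21.641 + (3−18.734)²/18.734 + (37−16.473)²/16.473 + (20−14.858)²/14.858
   = 2.5602 + 7.6456 + 4.5979 + 0.2274 + 3.5495 + 6.2619 + 13.2144 + 25.5787 + 1.7795
The largest term is for 8: 25.579.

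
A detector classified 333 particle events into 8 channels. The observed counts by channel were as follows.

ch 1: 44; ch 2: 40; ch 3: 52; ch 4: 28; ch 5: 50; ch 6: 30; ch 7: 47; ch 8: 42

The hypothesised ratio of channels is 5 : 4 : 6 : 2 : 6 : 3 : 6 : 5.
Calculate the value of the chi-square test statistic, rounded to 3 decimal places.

Ratio total = 37. Expected counts: 333×5/37 = 45, 333×4/37 = 36, 333×6/37 = 54, 333×2/37 = 18, 333×6/37 = 54, 333×3/37 = 27, 333×6/37 = 54, 333×5/37 = 45.
cat         O        E   (O−E)²/E
ch 1       44       45     0.0222
ch 2       40       36     0.4444
ch 3       52       54     0.0741
ch 4       28       18     5.5556
ch 5       50       54     0.2963
ch 6       30       27     0.3333
ch 7       47       54     0.9074
ch 8       42       45     0.2000
Sum = 7.833

7.833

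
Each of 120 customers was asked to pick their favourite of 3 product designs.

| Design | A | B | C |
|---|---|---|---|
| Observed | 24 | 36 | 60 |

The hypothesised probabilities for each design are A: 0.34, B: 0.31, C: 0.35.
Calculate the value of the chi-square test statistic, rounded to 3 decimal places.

14.671

Expected counts E_i = n·p_i: 120×0.34 = 40.8, 120×0.31 = 37.2, 120×0.35 = 42.
cat         O        E   (O−E)²/E
A          24     40.8     6.9176
B          36     37.2     0.0387
C          60       42     7.7143
Sum = 14.671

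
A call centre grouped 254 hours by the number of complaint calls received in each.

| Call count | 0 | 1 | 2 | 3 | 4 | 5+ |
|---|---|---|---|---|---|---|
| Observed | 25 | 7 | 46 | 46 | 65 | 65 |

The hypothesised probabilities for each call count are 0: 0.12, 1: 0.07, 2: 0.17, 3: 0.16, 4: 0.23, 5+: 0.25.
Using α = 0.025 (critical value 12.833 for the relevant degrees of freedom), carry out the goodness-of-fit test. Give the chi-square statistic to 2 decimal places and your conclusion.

9.19; do not reject

Expected counts E_i = n·p_i: 254×0.12 = 30.48, 254×0.07 = 17.78, 254×0.17 = 43.18, 254×0.16 = 40.64, 254×0.23 = 58.42, 254×0.25 = 63.5.
χ² = (25−30.48)²/30.48 + (7−17.78)²/17.78 + (46−43.18)²/43.18 + (46−40.64)²/40.64 + (65−58.42)²/58.42 + (65−63.5)²/63.5
   = 0.985 + 6.536 + 0.184 + 0.707 + 0.741 + 0.035
Sum = 9.19
df = 5. Since 9.19 < 12.833, we do not reject H₀.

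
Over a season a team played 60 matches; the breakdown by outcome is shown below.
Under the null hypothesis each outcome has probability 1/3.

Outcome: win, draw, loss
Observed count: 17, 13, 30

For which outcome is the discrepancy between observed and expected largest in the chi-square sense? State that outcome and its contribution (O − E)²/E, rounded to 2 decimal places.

loss, 5.00

Expected count for each of the 3 categories: 60/3 = 20.
win: (17 − 20)²/20 = 9/20 = 0.450
draw: (13 − 20)²/20 = 49/20 = 2.450
loss: (30 − 20)²/20 = 100/20 = 5.000
The largest term is for loss: 5.00.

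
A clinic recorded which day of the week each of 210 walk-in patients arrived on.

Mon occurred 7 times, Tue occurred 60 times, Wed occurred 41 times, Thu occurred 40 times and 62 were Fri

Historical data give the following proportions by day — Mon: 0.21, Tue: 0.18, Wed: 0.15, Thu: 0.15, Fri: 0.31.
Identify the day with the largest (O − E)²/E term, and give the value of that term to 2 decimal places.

Mon, 31.21

Expected counts E_i = n·p_i: 210×0.21 = 44.1, 210×0.18 = 37.8, 210×0.15 = 31.5, 210×0.15 = 31.5, 210×0.31 = 65.1.
Mon: (7 − 44.1)²/44.1 = 1376.41/44.1 = 31.211
Tue: (60 − 37.8)²/37.8 = 492.84/37.8 = 13.038
Wed: (41 − 31.5)²/31.5 = 90.25/31.5 = 2.865
Thu: (40 − 31.5)²/31.5 = 72.25/31.5 = 2.294
Fri: (62 − 65.1)²/65.1 = 9.61/65.1 = 0.148
The largest term is for Mon: 31.21.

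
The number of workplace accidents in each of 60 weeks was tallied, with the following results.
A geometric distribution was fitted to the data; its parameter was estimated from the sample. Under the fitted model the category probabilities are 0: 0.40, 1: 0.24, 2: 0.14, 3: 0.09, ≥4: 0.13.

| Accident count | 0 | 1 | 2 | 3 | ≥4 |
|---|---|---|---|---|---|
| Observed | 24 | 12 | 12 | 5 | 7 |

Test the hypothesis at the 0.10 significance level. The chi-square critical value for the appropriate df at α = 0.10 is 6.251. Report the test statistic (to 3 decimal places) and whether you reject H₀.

Expected counts E_i = n·p_i: 60×0.40 = 24, 60×0.24 = 14.4, 60×0.14 = 8.4, 60×0.09 = 5.4, 60×0.13 = 7.8.
0: (24 − 24)²/24 = 0/24 = 0.0000
1: (12 − 14.4)²/14.4 = 5.76/14.4 = 0.4000
2: (12 − 8.4)²/8.4 = 12.96/8.4 = 1.5429
3: (5 − 5.4)²/5.4 = 0.16/5.4 = 0.0296
≥4: (7 − 7.8)²/7.8 = 0.64/7.8 = 0.0821
Sum = 2.055
df = 3. Since 2.055 < 6.251, we do not reject H₀.

2.055; do not reject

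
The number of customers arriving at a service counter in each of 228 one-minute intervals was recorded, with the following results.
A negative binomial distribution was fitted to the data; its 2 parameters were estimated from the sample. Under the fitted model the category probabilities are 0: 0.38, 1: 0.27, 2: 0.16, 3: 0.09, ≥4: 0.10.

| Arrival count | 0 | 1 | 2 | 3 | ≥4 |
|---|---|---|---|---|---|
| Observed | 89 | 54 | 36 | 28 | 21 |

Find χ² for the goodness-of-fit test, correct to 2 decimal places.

3.87

Expected counts E_i = n·p_i: 228×0.38 = 86.64, 228×0.27 = 61.56, 228×0.16 = 36.48, 228×0.09 = 20.52, 228×0.10 = 22.8.
cat         O        E   (O−E)²/E
0          89    86.64      0.064
1          54    61.56      0.928
2          36    36.48      0.006
3          28    20.52      2.727
≥4         21     22.8      0.142
Sum = 3.87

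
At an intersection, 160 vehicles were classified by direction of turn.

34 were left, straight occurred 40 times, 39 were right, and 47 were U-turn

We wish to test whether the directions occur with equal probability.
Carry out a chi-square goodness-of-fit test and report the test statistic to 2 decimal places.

2.15

Expected count for each of the 4 categories: 160/4 = 40.
cat           O        E   (O−E)²/E
left         34       40      0.900
straight     40       40      0.000
right        39       40      0.025
U-turn       47       40      1.225
Sum = 2.15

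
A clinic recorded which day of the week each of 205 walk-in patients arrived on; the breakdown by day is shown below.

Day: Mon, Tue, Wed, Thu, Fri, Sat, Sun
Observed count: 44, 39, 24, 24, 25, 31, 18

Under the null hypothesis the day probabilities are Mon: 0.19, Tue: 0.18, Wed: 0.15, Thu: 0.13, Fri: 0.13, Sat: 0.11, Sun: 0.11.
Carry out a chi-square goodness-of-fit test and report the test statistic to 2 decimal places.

Expected counts E_i = n·p_i: 205×0.19 = 38.95, 205×0.18 = 36.9, 205×0.15 = 30.75, 205×0.13 = 26.65, 205×0.13 = 26.65, 205×0.11 = 22.55, 205×0.11 = 22.55.
Mon: (44 − 38.95)²/38.95 = 25.5025/38.95 = 0.655
Tue: (39 − 36.9)²/36.9 = 4.41/36.9 = 0.120
Wed: (24 − 30.75)²/30.75 = 45.5625/30.75 = 1.482
Thu: (24 − 26.65)²/26.65 = 7.0225/26.65 = 0.264
Fri: (25 − 26.65)²/26.65 = 2.7225/26.65 = 0.102
Sat: (31 − 22.55)²/22.55 = 71.4025/22.55 = 3.166
Sun: (18 − 22.55)²/22.55 = 20.7025/22.55 = 0.918
Sum = 6.71

6.71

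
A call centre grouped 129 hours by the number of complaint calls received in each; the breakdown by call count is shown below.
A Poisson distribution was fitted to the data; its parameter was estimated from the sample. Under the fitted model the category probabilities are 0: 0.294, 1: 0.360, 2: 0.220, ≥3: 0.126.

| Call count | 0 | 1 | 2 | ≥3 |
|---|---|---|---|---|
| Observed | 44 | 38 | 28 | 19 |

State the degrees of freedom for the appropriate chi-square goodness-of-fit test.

2

There are k = 4 categories and 1 parameter estimated from the data, so df = 4 − 1 − 1 = 2.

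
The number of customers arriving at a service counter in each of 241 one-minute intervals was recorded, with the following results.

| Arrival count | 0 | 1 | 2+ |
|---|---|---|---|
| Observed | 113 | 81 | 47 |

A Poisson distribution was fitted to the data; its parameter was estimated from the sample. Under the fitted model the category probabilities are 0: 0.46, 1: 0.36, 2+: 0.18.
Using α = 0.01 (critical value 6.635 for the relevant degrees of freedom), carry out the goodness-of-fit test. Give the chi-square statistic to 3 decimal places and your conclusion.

Expected counts E_i = n·p_i: 241×0.46 = 110.86, 241×0.36 = 86.76, 241×0.18 = 43.38.
0: (113 − 110.86)²/110.86 = 4.5796/110.86 = 0.0413
1: (81 − 86.76)²/86.76 = 33.1776/86.76 = 0.3824
2+: (47 − 43.38)²/43.38 = 13.1044/43.38 = 0.3021
Sum = 0.726
df = 1. Since 0.726 < 6.635, we do not reject H₀.

0.726; do not reject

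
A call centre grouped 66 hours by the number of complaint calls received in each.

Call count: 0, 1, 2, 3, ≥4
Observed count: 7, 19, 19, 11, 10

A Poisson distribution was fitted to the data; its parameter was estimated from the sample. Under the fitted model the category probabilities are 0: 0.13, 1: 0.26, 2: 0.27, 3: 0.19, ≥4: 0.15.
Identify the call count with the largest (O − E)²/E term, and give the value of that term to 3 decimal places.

Expected counts E_i = n·p_i: 66×0.13 = 8.58, 66×0.26 = 17.16, 66×0.27 = 17.82, 66×0.19 = 12.54, 66×0.15 = 9.9.
cat         O        E   (O−E)²/E
0           7     8.58     0.2910
1          19    17.16     0.1973
2          19    17.82     0.0781
3          11    12.54     0.1891
≥4         10      9.9     0.0010
The largest term is for 0: 0.291.

0, 0.291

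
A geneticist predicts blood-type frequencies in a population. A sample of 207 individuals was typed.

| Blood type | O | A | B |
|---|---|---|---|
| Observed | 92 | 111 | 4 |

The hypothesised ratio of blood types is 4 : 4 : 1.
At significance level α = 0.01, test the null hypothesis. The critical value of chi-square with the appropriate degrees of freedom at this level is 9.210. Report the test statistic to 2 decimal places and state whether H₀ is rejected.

19.62; reject

Ratio total = 9. Expected counts: 207×4/9 = 92, 207×4/9 = 92, 207×1/9 = 23.
χ² = (92−92)²/92 + (111−92)²/92 + (4−23)²/23
   = 0.000 + 3.924 + 15.696
Sum = 19.62
df = 2. Since 19.62 > 9.210, we reject H₀.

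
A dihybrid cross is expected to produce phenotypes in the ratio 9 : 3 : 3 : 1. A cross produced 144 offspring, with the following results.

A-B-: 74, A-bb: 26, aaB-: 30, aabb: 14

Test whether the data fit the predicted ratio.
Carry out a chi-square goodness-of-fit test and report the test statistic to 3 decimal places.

Ratio total = 16. Expected counts: 144×9/16 = 81, 144×3/16 = 27, 144×3/16 = 27, 144×1/16 = 9.
χ² = (74−81)²/81 + (26−27)²/27 + (30−27)²/27 + (14−9)²/9
   = 0.6049 + 0.0370 + 0.3333 + 2.7778
Sum = 3.753

3.753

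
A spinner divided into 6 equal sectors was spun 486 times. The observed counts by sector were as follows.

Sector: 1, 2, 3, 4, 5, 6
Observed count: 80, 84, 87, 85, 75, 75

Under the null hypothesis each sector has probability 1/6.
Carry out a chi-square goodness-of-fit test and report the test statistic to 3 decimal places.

1.654

Under H₀ each category has probability 1/6, so each expected count is 486/6 = 81.
χ² = (80−81)²/81 + (84−81)²/81 + (87−81)²/81 + (85−81)²/81 + (75−81)²/81 + (75−81)²/81
   = 0.0123 + 0.1111 + 0.4444 + 0.1975 + 0.4444 + 0.4444
Sum = 1.654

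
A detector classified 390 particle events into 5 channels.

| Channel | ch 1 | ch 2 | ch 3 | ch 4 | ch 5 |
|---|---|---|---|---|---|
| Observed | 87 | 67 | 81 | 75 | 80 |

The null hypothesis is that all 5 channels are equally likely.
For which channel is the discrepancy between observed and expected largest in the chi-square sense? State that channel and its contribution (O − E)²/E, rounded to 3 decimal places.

ch 2, 1.551

Expected count for each of the 5 categories: 390/5 = 78.
cat         O        E   (O−E)²/E
ch 1       87       78     1.0385
ch 2       67       78     1.5513
ch 3       81       78     0.1154
ch 4       75       78     0.1154
ch 5       80       78     0.0513
The largest term is for ch 2: 1.551.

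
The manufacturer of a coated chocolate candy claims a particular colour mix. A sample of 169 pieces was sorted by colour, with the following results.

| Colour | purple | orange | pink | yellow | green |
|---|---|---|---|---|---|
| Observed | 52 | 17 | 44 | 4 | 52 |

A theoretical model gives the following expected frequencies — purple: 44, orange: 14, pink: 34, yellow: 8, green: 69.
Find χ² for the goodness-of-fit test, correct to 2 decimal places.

11.23

cat         O        E   (O−E)²/E
purple     52       44      1.455
orange     17       14      0.643
pink       44       34      2.941
yellow      4        8      2.000
green      52       69      4.188
Sum = 11.23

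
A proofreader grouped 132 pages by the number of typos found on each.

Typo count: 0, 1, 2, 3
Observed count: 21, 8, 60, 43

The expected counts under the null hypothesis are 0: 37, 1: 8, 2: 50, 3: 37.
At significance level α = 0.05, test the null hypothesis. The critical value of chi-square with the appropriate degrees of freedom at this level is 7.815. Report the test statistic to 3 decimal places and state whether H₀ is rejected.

cat         O        E   (O−E)²/E
0          21       37     6.9189
1           8        8     0.0000
2          60       50     2.0000
3          43       37     0.9730
Sum = 9.892
df = 3. Since 9.892 > 7.815, we reject H₀.

9.892; reject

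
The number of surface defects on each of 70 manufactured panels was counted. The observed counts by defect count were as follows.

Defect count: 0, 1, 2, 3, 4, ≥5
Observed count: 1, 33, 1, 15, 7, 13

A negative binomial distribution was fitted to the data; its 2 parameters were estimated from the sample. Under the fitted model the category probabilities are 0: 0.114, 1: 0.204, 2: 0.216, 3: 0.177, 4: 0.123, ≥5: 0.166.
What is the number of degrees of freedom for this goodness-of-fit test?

3

There are k = 6 categories and 2 parameters estimated from the data, so df = 6 − 1 − 2 = 3.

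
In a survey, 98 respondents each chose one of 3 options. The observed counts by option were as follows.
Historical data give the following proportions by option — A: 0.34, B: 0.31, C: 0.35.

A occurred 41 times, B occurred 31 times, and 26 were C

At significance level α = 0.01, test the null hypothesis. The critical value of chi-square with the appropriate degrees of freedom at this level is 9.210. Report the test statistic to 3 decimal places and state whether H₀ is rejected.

3.791; do not reject

Expected counts E_i = n·p_i: 98×0.34 = 33.32, 98×0.31 = 30.38, 98×0.35 = 34.3.
cat         O        E   (O−E)²/E
A          41    33.32     1.7702
B          31    30.38     0.0127
C          26     34.3     2.0085
Sum = 3.791
df = 2. Since 3.791 < 9.210, we do not reject H₀.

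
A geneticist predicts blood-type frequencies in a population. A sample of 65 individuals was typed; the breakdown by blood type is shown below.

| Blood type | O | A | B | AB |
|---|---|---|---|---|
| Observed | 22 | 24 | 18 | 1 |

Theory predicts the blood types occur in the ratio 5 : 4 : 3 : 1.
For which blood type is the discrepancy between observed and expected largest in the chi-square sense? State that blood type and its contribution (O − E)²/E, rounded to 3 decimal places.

AB, 3.200

Ratio total = 13. Expected counts: 65×5/13 = 25, 65×4/13 = 20, 65×3/13 = 15, 65×1/13 = 5.
O: (22 − 25)²/25 = 9/25 = 0.3600
A: (24 − 20)²/20 = 16/20 = 0.8000
B: (18 − 15)²/15 = 9/15 = 0.6000
AB: (1 − 5)²/5 = 16/5 = 3.2000
The largest term is for AB: 3.200.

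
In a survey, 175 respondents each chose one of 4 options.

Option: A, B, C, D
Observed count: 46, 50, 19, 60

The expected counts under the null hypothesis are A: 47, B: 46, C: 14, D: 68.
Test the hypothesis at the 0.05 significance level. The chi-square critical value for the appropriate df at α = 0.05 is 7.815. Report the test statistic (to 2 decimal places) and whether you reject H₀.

A: (46 − 47)²/47 = 1/47 = 0.021
B: (50 − 46)²/46 = 16/46 = 0.348
C: (19 − 14)²/14 = 25/14 = 1.786
D: (60 − 68)²/68 = 64/68 = 0.941
Sum = 3.10
df = 3. Since 3.10 < 7.815, we do not reject H₀.

3.10; do not reject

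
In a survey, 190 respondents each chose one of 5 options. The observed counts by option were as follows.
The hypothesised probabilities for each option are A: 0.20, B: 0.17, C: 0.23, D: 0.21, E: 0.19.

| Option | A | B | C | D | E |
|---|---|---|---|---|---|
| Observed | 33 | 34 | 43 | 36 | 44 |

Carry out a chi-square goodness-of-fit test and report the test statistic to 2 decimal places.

2.87

Expected counts E_i = n·p_i: 190×0.20 = 38, 190×0.17 = 32.3, 190×0.23 = 43.7, 190×0.21 = 39.9, 190×0.19 = 36.1.
cat         O        E   (O−E)²/E
A          33       38      0.658
B          34     32.3      0.089
C          43     43.7      0.011
D          36     39.9      0.381
E          44     36.1      1.729
Sum = 2.87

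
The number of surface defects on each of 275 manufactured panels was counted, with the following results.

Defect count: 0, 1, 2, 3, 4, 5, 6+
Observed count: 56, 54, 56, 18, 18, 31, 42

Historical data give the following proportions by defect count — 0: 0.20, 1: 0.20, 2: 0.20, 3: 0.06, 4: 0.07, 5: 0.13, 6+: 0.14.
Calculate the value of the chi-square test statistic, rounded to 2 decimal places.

1.22

Expected counts E_i = n·p_i: 275×0.20 = 55, 275×0.20 = 55, 275×0.20 = 55, 275×0.06 = 16.5, 275×0.07 = 19.25, 275×0.13 = 35.75, 275×0.14 = 38.5.
0: (56 − 55)²/55 = 1/55 = 0.018
1: (54 − 55)²/55 = 1/55 = 0.018
2: (56 − 55)²/55 = 1/55 = 0.018
3: (18 − 16.5)²/16.5 = 2.25/16.5 = 0.136
4: (18 − 19.25)²/19.25 = 1.5625/19.25 = 0.081
5: (31 − 35.75)²/35.75 = 22.5625/35.75 = 0.631
6+: (42 − 38.5)²/38.5 = 12.25/38.5 = 0.318
Sum = 1.22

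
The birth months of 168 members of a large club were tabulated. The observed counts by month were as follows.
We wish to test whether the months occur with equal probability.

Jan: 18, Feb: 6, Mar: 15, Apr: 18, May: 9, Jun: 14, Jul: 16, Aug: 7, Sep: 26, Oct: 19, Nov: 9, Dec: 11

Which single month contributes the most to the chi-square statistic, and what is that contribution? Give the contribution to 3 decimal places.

Under H₀ each category has probability 1/12, so each expected count is 168/12 = 14.
Jan: (18 − 14)²/14 = 16/14 = 1.1429
Feb: (6 − 14)²/14 = 64/14 = 4.5714
Mar: (15 − 14)²/14 = 1/14 = 0.0714
Apr: (18 − 14)²/14 = 16/14 = 1.1429
May: (9 − 14)²/14 = 25/14 = 1.7857
Jun: (14 − 14)²/14 = 0/14 = 0.0000
Jul: (16 − 14)²/14 = 4/14 = 0.2857
Aug: (7 − 14)²/14 = 49/14 = 3.5000
Sep: (26 − 14)²/14 = 144/14 = 10.2857
Oct: (19 − 14)²/14 = 25/14 = 1.7857
Nov: (9 − 14)²/14 = 25/14 = 1.7857
Dec: (11 − 14)²/14 = 9/14 = 0.6429
The largest term is for Sep: 10.286.

Sep, 10.286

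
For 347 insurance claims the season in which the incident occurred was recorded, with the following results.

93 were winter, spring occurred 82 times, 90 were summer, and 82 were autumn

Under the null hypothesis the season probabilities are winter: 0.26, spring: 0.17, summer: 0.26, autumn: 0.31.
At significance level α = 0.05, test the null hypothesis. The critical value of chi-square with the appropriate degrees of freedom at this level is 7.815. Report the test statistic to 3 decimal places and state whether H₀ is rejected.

15.140; reject

Expected counts E_i = n·p_i: 347×0.26 = 90.22, 347×0.17 = 58.99, 347×0.26 = 90.22, 347×0.31 = 107.57.
cat         O        E   (O−E)²/E
winter     93    90.22     0.0857
spring     82    58.99     8.9754
summer     90    90.22     0.0005
autumn     82   107.57     6.0781
Sum = 15.140
df = 3. Since 15.140 > 7.815, we reject H₀.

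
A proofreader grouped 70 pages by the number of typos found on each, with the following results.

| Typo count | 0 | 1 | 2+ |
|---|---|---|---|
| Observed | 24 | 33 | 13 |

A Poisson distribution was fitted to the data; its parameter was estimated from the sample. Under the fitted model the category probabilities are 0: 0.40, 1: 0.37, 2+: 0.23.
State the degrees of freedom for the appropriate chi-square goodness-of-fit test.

There are k = 3 categories and 1 parameter estimated from the data, so df = 3 − 1 − 1 = 1.

1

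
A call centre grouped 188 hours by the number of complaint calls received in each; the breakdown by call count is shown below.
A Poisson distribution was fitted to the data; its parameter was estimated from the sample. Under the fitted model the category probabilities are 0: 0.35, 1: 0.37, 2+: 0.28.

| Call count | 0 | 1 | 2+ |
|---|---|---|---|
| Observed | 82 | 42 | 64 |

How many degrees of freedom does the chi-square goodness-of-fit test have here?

There are k = 3 categories and 1 parameter estimated from the data, so df = 3 − 1 − 1 = 1.

1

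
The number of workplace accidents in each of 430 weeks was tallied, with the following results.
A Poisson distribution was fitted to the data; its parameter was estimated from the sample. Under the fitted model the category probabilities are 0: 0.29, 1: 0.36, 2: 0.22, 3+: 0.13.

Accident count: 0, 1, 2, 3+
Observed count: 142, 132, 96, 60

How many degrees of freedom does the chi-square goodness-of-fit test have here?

There are k = 4 categories and 1 parameter estimated from the data, so df = 4 − 1 − 1 = 2.

2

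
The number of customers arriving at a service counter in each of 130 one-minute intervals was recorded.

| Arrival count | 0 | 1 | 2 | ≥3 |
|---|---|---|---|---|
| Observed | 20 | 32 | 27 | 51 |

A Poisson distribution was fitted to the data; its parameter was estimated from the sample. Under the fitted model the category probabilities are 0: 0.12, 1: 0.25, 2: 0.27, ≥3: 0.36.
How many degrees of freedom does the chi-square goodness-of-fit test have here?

2

There are k = 4 categories and 1 parameter estimated from the data, so df = 4 − 1 − 1 = 2.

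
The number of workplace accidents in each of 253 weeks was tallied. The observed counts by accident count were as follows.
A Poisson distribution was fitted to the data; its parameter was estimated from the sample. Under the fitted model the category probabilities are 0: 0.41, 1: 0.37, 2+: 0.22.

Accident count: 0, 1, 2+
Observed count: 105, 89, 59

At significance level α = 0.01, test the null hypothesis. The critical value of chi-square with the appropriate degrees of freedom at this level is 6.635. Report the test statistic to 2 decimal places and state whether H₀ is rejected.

Expected counts E_i = n·p_i: 253×0.41 = 103.73, 253×0.37 = 93.61, 253×0.22 = 55.66.
χ² = (105−103.73)²/103.73 + (89−93.61)²/93.61 + (59−55.66)²/55.66
   = 0.016 + 0.227 + 0.200
Sum = 0.44
df = 1. Since 0.44 < 6.635, we do not reject H₀.

0.44; do not reject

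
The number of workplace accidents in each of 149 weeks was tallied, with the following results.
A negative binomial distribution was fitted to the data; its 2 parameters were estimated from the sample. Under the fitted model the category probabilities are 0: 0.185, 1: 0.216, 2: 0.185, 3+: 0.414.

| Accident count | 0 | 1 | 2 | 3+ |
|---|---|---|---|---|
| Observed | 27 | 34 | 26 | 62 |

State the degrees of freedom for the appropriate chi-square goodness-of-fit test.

There are k = 4 categories and 2 parameters estimated from the data, so df = 4 − 1 − 2 = 1.

1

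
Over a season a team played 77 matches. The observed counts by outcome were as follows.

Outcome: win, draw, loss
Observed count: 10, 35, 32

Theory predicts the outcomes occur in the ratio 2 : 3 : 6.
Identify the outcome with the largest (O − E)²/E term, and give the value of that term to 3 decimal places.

Ratio total = 11. Expected counts: 77×2/11 = 14, 77×3/11 = 21, 77×6/11 = 42.
win: (10 − 14)²/14 = 16/14 = 1.1429
draw: (35 − 21)²/21 = 196/21 = 9.3333
loss: (32 − 42)²/42 = 100/42 = 2.3810
The largest term is for draw: 9.333.

draw, 9.333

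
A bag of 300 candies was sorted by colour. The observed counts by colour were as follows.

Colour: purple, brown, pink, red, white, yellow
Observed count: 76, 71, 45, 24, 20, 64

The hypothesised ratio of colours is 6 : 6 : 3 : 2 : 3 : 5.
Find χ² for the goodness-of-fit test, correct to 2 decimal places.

9.86

Ratio total = 25. Expected counts: 300×6/25 = 72, 300×6/25 = 72, 300×3/25 = 36, 300×2/25 = 24, 300×3/25 = 36, 300×5/25 = 60.
purple: (76 − 72)²/72 = 16/72 = 0.222
brown: (71 − 72)²/72 = 1/72 = 0.014
pink: (45 − 36)²/36 = 81/36 = 2.250
red: (24 − 24)²/24 = 0/24 = 0.000
white: (20 − 36)²/36 = 256/36 = 7.111
yellow: (64 − 60)²/60 = 16/60 = 0.267
Sum = 9.86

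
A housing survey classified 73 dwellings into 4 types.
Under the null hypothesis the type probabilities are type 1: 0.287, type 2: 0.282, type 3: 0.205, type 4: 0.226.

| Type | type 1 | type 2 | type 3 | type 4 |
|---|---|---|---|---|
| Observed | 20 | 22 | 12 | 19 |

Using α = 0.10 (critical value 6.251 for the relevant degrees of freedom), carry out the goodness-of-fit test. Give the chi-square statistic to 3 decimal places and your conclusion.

1.107; do not reject

Expected counts E_i = n·p_i: 73×0.287 = 20.951, 73×0.282 = 20.586, 73×0.205 = 14.965, 73×0.226 = 16.498.
χ² = (20−20.951)²/20.951 + (22−20.586)²/20.586 + (12−14.965)²/14.965 + (19−16.498)²/16.498
   = 0.0432 + 0.0971 + 0.5875 + 0.3794
Sum = 1.107
df = 3. Since 1.107 < 6.251, we do not reject H₀.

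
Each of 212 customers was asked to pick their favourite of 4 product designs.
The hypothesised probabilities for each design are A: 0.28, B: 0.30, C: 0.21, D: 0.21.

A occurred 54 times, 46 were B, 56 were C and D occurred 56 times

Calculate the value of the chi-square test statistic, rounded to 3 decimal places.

Expected counts E_i = n·p_i: 212×0.28 = 59.36, 212×0.30 = 63.6, 212×0.21 = 44.52, 212×0.21 = 44.52.
A: (54 − 59.36)²/59.36 = 28.7296/59.36 = 0.4840
B: (46 − 63.6)²/63.6 = 309.76/63.6 = 4.8704
C: (56 − 44.52)²/44.52 = 131.7904/44.52 = 2.9603
D: (56 − 44.52)²/44.52 = 131.7904/44.52 = 2.9603
Sum = 11.275

11.275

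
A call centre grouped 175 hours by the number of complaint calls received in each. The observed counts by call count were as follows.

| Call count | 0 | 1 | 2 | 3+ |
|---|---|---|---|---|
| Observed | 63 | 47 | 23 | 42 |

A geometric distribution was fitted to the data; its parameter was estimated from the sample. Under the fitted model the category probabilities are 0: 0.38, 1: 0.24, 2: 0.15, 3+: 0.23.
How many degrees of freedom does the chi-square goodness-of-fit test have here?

2

There are k = 4 categories and 1 parameter estimated from the data, so df = 4 − 1 − 1 = 2.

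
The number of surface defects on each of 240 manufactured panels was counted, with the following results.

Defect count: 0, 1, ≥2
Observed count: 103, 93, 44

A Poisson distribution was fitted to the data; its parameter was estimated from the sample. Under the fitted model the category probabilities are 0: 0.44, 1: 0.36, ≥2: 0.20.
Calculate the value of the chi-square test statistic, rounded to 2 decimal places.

Expected counts E_i = n·p_i: 240×0.44 = 105.6, 240×0.36 = 86.4, 240×0.20 = 48.
cat         O        E   (O−E)²/E
0         103    105.6      0.064
1          93     86.4      0.504
≥2         44       48      0.333
Sum = 0.90

0.90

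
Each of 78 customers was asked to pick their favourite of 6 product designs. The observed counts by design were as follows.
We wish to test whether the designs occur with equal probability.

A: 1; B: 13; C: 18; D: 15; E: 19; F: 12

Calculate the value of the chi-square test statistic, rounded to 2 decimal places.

16.15

Under H₀ each category has probability 1/6, so each expected count is 78/6 = 13.
χ² = (1−13)²/13 + (13−13)²/13 + (18−13)²/13 + (15−13)²/13 + (19−13)²/13 + (12−13)²/13
   = 11.077 + 0.000 + 1.923 + 0.308 + 2.769 + 0.077
Sum = 16.15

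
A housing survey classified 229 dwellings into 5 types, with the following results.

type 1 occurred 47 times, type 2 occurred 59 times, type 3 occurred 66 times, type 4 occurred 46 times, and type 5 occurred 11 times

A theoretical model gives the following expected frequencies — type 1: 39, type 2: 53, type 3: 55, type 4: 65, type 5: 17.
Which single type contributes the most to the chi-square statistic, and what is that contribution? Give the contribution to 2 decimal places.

type 4, 5.55

cat         O        E   (O−E)²/E
type 1     47       39      1.641
type 2     59       53      0.679
type 3     66       55      2.200
type 4     46       65      5.554
type 5     11       17      2.118
The largest term is for type 4: 5.55.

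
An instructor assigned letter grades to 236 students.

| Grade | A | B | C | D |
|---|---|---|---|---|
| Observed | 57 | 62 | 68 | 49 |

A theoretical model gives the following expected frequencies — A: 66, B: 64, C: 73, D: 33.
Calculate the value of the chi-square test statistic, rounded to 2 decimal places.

χ² = (57−66)²/66 + (62−64)²/64 + (68−73)²/73 + (49−33)²/33
   = 1.227 + 0.063 + 0.342 + 7.758
Sum = 9.39

9.39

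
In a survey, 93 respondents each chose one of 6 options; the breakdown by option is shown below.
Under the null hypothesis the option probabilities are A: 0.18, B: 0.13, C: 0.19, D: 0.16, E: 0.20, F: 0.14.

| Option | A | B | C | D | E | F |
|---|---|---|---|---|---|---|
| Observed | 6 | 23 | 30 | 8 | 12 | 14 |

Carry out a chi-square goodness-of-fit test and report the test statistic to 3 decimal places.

Expected counts E_i = n·p_i: 93×0.18 = 16.74, 93×0.13 = 12.09, 93×0.19 = 17.67, 93×0.16 = 14.88, 93×0.20 = 18.6, 93×0.14 = 13.02.
cat         O        E   (O−E)²/E
A           6    16.74     6.8905
B          23    12.09     9.8452
C          30    17.67     8.6038
D           8    14.88     3.1811
E          12     18.6     2.3419
F          14    13.02     0.0738
Sum = 30.936

30.936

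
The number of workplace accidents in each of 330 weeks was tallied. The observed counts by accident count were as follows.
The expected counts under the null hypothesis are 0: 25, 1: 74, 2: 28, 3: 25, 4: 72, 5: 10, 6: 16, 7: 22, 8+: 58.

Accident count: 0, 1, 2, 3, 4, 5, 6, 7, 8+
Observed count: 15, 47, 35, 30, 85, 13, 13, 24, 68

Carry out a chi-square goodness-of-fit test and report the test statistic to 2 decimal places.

22.32

0: (15 − 25)²/25 = 100/25 = 4.000
1: (47 − 74)²/74 = 729/74 = 9.851
2: (35 − 28)²/28 = 49/28 = 1.750
3: (30 − 25)²/25 = 25/25 = 1.000
4: (85 − 72)²/72 = 169/72 = 2.347
5: (13 − 10)²/10 = 9/10 = 0.900
6: (13 − 16)²/16 = 9/16 = 0.563
7: (24 − 22)²/22 = 4/22 = 0.182
8+: (68 − 58)²/58 = 100/58 = 1.724
Sum = 22.32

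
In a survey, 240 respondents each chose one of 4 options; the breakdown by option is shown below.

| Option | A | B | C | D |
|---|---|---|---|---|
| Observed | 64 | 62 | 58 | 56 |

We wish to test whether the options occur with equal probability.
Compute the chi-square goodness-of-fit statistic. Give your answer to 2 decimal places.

0.67

Under H₀ each category has probability 1/4, so each expected count is 240/4 = 60.
cat         O        E   (O−E)²/E
A          64       60      0.267
B          62       60      0.067
C          58       60      0.067
D          56       60      0.267
Sum = 0.67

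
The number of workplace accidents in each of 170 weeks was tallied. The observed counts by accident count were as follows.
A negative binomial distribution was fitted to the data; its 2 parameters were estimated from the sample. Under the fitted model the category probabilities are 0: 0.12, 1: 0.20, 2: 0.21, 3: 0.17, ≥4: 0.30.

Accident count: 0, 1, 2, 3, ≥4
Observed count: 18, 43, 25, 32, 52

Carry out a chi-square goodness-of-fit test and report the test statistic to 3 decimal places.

Expected counts E_i = n·p_i: 170×0.12 = 20.4, 170×0.20 = 34, 170×0.21 = 35.7, 170×0.17 = 28.9, 170×0.30 = 51.
0: (18 − 20.4)²/20.4 = 5.76/20.4 = 0.2824
1: (43 − 34)²/34 = 81/34 = 2.3824
2: (25 − 35.7)²/35.7 = 114.49/35.7 = 3.2070
3: (32 − 28.9)²/28.9 = 9.61/28.9 = 0.3325
≥4: (52 − 51)²/51 = 1/51 = 0.0196
Sum = 6.224

6.224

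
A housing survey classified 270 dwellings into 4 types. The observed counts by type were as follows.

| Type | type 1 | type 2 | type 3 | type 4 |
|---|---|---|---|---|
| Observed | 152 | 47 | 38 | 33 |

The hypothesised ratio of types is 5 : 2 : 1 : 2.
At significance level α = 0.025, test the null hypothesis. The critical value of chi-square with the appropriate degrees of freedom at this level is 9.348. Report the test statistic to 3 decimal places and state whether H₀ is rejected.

15.696; reject

Ratio total = 10. Expected counts: 270×5/10 = 135, 270×2/10 = 54, 270×1/10 = 27, 270×2/10 = 54.
χ² = (152−135)²/135 + (47−54)²/54 + (38−27)²/27 + (33−54)²/54
   = 2.1407 + 0.9074 + 4.4815 + 8.1667
Sum = 15.696
df = 3. Since 15.696 > 9.348, we reject H₀.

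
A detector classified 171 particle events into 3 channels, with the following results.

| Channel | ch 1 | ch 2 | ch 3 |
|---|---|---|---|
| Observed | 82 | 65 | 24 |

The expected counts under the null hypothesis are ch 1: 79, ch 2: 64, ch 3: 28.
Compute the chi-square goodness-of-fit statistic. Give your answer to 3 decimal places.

0.701

cat         O        E   (O−E)²/E
ch 1       82       79     0.1139
ch 2       65       64     0.0156
ch 3       24       28     0.5714
Sum = 0.701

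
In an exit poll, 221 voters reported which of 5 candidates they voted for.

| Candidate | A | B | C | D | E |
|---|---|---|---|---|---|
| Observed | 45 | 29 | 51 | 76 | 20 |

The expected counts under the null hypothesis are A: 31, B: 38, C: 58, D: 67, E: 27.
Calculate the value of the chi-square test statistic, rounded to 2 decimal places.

cat         O        E   (O−E)²/E
A          45       31      6.323
B          29       38      2.132
C          51       58      0.845
D          76       67      1.209
E          20       27      1.815
Sum = 12.32

12.32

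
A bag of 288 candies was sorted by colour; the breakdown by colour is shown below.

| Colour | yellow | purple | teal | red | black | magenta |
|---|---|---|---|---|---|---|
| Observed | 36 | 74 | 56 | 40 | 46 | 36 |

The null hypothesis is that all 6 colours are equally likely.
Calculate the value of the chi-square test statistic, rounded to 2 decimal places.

Under H₀ each category has probability 1/6, so each expected count is 288/6 = 48.
χ² = (36−48)²/48 + (74−48)²/48 + (56−48)²/48 + (40−48)²/48 + (46−48)²/48 + (36−48)²/48
   = 3.000 + 14.083 + 1.333 + 1.333 + 0.083 + 3.000
Sum = 22.83

22.83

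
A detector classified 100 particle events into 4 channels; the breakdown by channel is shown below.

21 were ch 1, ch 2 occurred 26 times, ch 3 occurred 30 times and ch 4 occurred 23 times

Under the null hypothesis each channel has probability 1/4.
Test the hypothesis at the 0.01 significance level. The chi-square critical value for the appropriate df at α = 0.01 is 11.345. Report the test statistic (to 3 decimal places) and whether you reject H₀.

Under H₀ each category has probability 1/4, so each expected count is 100/4 = 25.
cat         O        E   (O−E)²/E
ch 1       21       25     0.6400
ch 2       26       25     0.0400
ch 3       30       25     1.0000
ch 4       23       25     0.1600
Sum = 1.840
df = 3. Since 1.840 < 11.345, we do not reject H₀.

1.840; do not reject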